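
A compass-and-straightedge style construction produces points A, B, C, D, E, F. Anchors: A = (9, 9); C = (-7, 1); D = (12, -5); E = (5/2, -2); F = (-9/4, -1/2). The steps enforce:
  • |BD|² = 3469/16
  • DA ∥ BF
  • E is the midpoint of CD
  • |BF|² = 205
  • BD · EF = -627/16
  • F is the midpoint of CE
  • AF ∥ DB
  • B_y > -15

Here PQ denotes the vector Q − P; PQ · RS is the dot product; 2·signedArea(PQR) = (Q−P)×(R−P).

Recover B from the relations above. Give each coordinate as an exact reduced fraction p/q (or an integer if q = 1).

1. B_x = 3/4  [DA ∥ BF ∩ AF ∥ DB]
2. B_y = -29/2  [DA ∥ BF ∩ AF ∥ DB]
   → B = (3/4, -29/2)

B = (3/4, -29/2)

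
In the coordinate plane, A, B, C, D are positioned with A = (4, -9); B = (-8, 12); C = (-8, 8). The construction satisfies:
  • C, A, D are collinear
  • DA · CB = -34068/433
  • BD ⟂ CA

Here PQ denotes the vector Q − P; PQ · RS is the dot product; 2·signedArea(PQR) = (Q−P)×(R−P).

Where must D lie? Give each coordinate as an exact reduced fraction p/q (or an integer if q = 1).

D = (-4280/433, 4620/433)

1. D_x = -4280/433  [C, A, D are collinear ∩ BD ⟂ CA]
2. D_y = 4620/433  [C, A, D are collinear ∩ BD ⟂ CA]
   → D = (-4280/433, 4620/433)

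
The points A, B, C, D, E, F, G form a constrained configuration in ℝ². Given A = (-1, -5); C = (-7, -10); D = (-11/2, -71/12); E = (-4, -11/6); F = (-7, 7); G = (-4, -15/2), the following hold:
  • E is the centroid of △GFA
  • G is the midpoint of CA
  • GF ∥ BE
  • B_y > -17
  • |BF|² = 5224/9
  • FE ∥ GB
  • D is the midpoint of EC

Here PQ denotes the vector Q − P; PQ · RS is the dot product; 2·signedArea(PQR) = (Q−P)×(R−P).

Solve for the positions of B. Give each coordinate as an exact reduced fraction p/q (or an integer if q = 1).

1. B_x = -1  [GF ∥ BE ∩ FE ∥ GB]
2. B_y = -49/3  [GF ∥ BE ∩ FE ∥ GB]
   → B = (-1, -49/3)

B = (-1, -49/3)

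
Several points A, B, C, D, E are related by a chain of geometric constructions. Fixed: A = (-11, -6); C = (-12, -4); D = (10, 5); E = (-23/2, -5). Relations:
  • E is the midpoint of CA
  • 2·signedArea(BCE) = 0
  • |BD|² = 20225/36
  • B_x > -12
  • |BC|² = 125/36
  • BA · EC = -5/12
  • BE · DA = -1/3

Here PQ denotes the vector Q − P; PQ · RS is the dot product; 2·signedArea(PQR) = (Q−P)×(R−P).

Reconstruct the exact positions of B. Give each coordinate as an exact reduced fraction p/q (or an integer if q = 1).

1. B_x = -67/6  [2·signedArea(BCE) = 0 ∩ BA · EC = -5/12]
2. B_y = -17/3  [2·signedArea(BCE) = 0 ∩ BA · EC = -5/12]
   → B = (-67/6, -17/3)

B = (-67/6, -17/3)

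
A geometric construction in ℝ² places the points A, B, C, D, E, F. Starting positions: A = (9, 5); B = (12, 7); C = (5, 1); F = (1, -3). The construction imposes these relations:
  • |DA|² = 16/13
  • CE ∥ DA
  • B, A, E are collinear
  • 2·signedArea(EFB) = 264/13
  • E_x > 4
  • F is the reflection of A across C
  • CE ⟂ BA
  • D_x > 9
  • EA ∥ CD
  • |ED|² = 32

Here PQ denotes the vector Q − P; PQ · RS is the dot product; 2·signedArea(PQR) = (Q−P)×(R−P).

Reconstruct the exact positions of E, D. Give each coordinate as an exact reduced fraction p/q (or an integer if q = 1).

D = (125/13, 53/13)
E = (57/13, 25/13)

1. E_x = 57/13  [B, A, E are collinear ∩ CE ⟂ BA]
2. E_y = 25/13  [B, A, E are collinear ∩ CE ⟂ BA]
   → E = (57/13, 25/13)
3. D_x = 125/13  [CE ∥ DA ∩ EA ∥ CD]
4. D_y = 53/13  [CE ∥ DA ∩ EA ∥ CD]
   → D = (125/13, 53/13)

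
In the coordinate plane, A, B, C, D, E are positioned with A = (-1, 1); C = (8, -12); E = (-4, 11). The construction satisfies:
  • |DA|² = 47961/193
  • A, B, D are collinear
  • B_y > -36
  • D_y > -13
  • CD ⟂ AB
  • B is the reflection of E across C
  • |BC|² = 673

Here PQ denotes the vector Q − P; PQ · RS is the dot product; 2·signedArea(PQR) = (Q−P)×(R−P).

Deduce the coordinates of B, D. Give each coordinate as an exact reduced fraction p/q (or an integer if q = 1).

1. B_x = 20  [B is the reflection of E across C]
2. B_y = -35  [B is the reflection of E across C]
   → B = (20, -35)
3. D_x = 1340/193  [A, B, D are collinear ∩ CD ⟂ AB]
4. D_y = -2435/193  [A, B, D are collinear ∩ CD ⟂ AB]
   → D = (1340/193, -2435/193)

B = (20, -35)
D = (1340/193, -2435/193)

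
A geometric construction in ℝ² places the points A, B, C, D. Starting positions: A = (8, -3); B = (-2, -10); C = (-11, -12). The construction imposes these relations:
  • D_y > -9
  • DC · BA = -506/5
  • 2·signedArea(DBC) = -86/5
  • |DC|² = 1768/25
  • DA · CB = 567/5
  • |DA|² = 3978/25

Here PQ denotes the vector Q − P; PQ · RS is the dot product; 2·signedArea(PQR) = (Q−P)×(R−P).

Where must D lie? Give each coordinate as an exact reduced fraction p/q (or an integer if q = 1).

D = (-17/5, -42/5)

1. D_x = -17/5  [DC · BA = -506/5 ∩ 2·signedArea(DBC) = -86/5]
2. D_y = -42/5  [DC · BA = -506/5 ∩ 2·signedArea(DBC) = -86/5]
   → D = (-17/5, -42/5)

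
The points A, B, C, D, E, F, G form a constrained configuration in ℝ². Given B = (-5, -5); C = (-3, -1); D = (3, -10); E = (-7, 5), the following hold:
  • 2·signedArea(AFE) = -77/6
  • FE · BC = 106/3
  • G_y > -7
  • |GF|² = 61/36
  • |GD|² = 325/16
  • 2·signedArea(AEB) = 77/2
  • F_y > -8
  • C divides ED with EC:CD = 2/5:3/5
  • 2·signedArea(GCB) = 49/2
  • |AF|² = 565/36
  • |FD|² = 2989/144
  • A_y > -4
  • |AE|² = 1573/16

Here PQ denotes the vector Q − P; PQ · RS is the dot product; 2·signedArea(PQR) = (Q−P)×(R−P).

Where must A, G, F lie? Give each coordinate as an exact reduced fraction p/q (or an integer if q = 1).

1. G_x = 1/2  [line 4·x + -2·y + -29/2 = 0 ∩ |GD|² = 325/16]
2. G_y = -25/4  [line 4·x + -2·y + -29/2 = 0 ∩ |GD|² = 325/16]
   → G = (1/2, -25/4)
3. F_x = -1/2  [line -2·x + -4·y + -88/3 = 0 ∩ |FD|² = 2989/144]
4. F_y = -85/12  [line -2·x + -4·y + -88/3 = 0 ∩ |FD|² = 2989/144]
   → F = (-1/2, -85/12)
5. A_x = -3/2  [2·signedArea(AFE) = -77/6 ∩ 2·signedArea(AEB) = 77/2]
6. A_y = -13/4  [2·signedArea(AFE) = -77/6 ∩ 2·signedArea(AEB) = 77/2]
   → A = (-3/2, -13/4)

A = (-3/2, -13/4)
F = (-1/2, -85/12)
G = (1/2, -25/4)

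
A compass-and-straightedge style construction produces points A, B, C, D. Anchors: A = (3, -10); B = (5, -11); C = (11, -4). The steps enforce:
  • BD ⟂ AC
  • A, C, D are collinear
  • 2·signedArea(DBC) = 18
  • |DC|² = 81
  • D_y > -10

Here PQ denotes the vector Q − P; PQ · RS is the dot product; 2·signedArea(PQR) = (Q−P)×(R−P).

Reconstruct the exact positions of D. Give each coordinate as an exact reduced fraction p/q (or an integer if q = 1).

1. D_x = 19/5  [A, C, D are collinear ∩ BD ⟂ AC]
2. D_y = -47/5  [A, C, D are collinear ∩ BD ⟂ AC]
   → D = (19/5, -47/5)

D = (19/5, -47/5)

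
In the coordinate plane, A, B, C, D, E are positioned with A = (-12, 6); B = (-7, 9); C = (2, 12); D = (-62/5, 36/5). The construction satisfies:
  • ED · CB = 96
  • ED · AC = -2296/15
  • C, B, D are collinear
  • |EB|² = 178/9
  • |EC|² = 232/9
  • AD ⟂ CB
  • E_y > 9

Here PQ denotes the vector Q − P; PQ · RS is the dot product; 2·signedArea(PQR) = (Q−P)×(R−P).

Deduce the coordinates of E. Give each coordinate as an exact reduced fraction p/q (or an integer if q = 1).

1. E_x = -8/3  [ED · CB = 96 ∩ ED · AC = -2296/15]
2. E_y = 10  [ED · CB = 96 ∩ ED · AC = -2296/15]
   → E = (-8/3, 10)

E = (-8/3, 10)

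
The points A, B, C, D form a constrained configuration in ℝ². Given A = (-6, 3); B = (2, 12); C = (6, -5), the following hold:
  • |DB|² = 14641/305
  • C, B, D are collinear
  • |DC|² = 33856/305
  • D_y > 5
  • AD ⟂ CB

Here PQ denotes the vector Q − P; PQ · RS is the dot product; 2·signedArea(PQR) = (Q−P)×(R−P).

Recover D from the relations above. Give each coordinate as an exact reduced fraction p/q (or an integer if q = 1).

1. D_x = 1094/305  [C, B, D are collinear ∩ AD ⟂ CB]
2. D_y = 1603/305  [C, B, D are collinear ∩ AD ⟂ CB]
   → D = (1094/305, 1603/305)

D = (1094/305, 1603/305)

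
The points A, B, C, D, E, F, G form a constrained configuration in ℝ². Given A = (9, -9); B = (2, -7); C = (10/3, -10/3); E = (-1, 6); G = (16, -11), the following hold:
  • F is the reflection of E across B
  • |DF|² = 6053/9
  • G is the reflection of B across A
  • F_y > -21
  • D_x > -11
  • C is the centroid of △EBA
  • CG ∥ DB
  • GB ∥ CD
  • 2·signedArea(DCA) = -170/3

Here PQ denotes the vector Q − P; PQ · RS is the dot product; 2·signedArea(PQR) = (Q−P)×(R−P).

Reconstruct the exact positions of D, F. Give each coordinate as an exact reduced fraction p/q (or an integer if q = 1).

D = (-32/3, 2/3)
F = (5, -20)

1. D_x = -32/3  [CG ∥ DB ∩ GB ∥ CD]
2. D_y = 2/3  [CG ∥ DB ∩ GB ∥ CD]
   → D = (-32/3, 2/3)
3. F_x = 5  [F is the reflection of E across B]
4. F_y = -20  [F is the reflection of E across B]
   → F = (5, -20)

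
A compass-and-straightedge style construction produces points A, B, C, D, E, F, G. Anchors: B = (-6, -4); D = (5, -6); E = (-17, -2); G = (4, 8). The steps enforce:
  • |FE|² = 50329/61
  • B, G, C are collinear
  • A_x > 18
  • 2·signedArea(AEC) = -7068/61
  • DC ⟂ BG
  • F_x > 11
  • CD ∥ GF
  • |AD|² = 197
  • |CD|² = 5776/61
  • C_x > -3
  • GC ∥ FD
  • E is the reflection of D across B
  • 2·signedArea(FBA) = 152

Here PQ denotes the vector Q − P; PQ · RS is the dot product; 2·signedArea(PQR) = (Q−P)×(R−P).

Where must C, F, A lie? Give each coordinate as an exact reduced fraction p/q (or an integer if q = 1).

A = (1156/61, -272/61)
C = (-151/61, 14/61)
F = (700/61, 108/61)

1. C_x = -151/61  [B, G, C are collinear ∩ DC ⟂ BG]
2. C_y = 14/61  [B, G, C are collinear ∩ DC ⟂ BG]
   → C = (-151/61, 14/61)
3. F_x = 700/61  [GC ∥ FD ∩ CD ∥ GF]
4. F_y = 108/61  [GC ∥ FD ∩ CD ∥ GF]
   → F = (700/61, 108/61)
5. A_x = 1156/61  [2·signedArea(AEC) = -7068/61 ∩ 2·signedArea(FBA) = 152]
6. A_y = -272/61  [2·signedArea(AEC) = -7068/61 ∩ 2·signedArea(FBA) = 152]
   → A = (1156/61, -272/61)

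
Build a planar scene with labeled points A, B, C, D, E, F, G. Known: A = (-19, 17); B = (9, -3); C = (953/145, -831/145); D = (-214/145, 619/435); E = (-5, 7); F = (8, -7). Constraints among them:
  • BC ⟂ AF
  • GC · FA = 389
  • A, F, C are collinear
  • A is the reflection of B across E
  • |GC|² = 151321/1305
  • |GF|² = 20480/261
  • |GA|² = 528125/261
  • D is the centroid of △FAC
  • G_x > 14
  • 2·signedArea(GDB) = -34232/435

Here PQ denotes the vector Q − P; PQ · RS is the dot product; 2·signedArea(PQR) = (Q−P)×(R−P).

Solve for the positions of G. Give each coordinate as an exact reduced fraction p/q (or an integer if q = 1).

1. G_x = 424/29  [GC · FA = 389 ∩ 2·signedArea(GDB) = -34232/435]
2. G_y = -1121/87  [GC · FA = 389 ∩ 2·signedArea(GDB) = -34232/435]
   → G = (424/29, -1121/87)

G = (424/29, -1121/87)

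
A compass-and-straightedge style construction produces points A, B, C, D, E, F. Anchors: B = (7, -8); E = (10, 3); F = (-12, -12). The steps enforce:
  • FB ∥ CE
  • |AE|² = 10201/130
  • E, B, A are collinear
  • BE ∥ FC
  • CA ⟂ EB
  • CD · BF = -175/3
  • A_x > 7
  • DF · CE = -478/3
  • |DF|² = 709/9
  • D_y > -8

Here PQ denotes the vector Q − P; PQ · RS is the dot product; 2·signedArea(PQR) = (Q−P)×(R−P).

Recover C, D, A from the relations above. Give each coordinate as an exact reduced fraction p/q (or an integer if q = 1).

1. C_x = -9  [FB ∥ CE ∩ BE ∥ FC]
2. C_y = -1  [FB ∥ CE ∩ BE ∥ FC]
   → C = (-9, -1)
3. D_x = -14/3  [line -19·x + -4·y + -350/3 = 0 ∩ |DF|² = 709/9]
4. D_y = -7  [line -19·x + -4·y + -350/3 = 0 ∩ |DF|² = 709/9]
   → D = (-14/3, -7)
5. A_x = 997/130  [E, B, A are collinear ∩ CA ⟂ EB]
6. A_y = -721/130  [E, B, A are collinear ∩ CA ⟂ EB]
   → A = (997/130, -721/130)

A = (997/130, -721/130)
C = (-9, -1)
D = (-14/3, -7)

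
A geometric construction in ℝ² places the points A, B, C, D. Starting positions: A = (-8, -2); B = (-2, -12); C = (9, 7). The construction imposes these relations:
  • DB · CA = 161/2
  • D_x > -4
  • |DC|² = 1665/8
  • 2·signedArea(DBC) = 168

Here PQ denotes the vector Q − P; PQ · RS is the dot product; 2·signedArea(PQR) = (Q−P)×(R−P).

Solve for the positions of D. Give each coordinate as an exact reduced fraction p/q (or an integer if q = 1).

D = (-15/4, 1/4)

1. D_x = -15/4  [DB · CA = 161/2 ∩ 2·signedArea(DBC) = 168]
2. D_y = 1/4  [DB · CA = 161/2 ∩ 2·signedArea(DBC) = 168]
   → D = (-15/4, 1/4)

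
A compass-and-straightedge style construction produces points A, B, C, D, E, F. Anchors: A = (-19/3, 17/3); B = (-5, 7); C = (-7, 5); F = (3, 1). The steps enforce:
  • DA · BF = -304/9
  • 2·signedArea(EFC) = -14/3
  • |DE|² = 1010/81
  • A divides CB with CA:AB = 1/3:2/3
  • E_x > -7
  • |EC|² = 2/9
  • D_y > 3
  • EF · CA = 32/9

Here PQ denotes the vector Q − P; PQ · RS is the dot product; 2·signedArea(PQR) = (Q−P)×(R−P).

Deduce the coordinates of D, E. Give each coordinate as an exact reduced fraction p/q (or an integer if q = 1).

1. E_x = -20/3  [2·signedArea(EFC) = -14/3 ∩ EF · CA = 32/9]
2. E_y = 16/3  [2·signedArea(EFC) = -14/3 ∩ EF · CA = 32/9]
   → E = (-20/3, 16/3)
3. D_x = -31/9  [line -8·x + 6·y + -458/9 = 0 ∩ |DE|² = 1010/81]
4. D_y = 35/9  [line -8·x + 6·y + -458/9 = 0 ∩ |DE|² = 1010/81]
   → D = (-31/9, 35/9)

D = (-31/9, 35/9)
E = (-20/3, 16/3)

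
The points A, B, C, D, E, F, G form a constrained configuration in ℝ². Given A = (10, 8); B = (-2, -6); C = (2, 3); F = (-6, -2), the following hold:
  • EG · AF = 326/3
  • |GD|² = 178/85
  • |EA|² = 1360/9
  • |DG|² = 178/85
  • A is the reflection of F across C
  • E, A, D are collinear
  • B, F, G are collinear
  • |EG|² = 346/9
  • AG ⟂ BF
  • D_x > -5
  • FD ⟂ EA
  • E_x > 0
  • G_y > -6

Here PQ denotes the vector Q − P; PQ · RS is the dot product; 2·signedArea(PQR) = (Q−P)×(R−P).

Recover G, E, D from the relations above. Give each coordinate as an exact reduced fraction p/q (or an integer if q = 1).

D = (-354/85, -352/85)
E = (2/3, 0)
G = (-3, -5)

1. G_x = -3  [B, F, G are collinear ∩ AG ⟂ BF]
2. G_y = -5  [B, F, G are collinear ∩ AG ⟂ BF]
   → G = (-3, -5)
3. E_x = 2/3  [line 16·x + 10·y + -32/3 = 0 ∩ |EA|² = 1360/9]
4. E_y = 0  [line 16·x + 10·y + -32/3 = 0 ∩ |EA|² = 1360/9]
   → E = (2/3, 0)
5. D_x = -354/85  [E, A, D are collinear ∩ FD ⟂ EA]
6. D_y = -352/85  [E, A, D are collinear ∩ FD ⟂ EA]
   → D = (-354/85, -352/85)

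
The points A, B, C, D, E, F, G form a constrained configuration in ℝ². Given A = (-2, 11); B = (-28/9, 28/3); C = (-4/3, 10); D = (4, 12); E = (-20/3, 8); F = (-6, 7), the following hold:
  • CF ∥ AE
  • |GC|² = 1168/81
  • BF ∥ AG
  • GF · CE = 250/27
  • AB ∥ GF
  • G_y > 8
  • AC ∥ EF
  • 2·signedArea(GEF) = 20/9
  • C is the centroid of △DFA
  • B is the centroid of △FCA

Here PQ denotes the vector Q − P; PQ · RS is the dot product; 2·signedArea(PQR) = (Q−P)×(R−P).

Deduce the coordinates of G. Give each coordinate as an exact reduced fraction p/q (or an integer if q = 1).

G = (-44/9, 26/3)

1. G_x = -44/9  [AB ∥ GF ∩ BF ∥ AG]
2. G_y = 26/3  [AB ∥ GF ∩ BF ∥ AG]
   → G = (-44/9, 26/3)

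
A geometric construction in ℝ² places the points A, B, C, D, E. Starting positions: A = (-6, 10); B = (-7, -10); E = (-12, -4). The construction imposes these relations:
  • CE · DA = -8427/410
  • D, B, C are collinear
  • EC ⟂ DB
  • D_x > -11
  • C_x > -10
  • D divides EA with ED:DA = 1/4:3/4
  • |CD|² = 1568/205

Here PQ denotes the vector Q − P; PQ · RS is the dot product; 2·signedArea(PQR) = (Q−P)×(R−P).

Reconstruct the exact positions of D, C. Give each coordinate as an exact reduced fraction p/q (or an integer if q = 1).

1. D_x = -21/2  [D divides EA with ED:DA = 1/4:3/4]
2. D_y = -1/2  [D divides EA with ED:DA = 1/4:3/4]
   → D = (-21/2, -1/2)
3. C_x = -3913/410  [D, B, C are collinear ∩ EC ⟂ DB]
4. C_y = -1269/410  [D, B, C are collinear ∩ EC ⟂ DB]
   → C = (-3913/410, -1269/410)

C = (-3913/410, -1269/410)
D = (-21/2, -1/2)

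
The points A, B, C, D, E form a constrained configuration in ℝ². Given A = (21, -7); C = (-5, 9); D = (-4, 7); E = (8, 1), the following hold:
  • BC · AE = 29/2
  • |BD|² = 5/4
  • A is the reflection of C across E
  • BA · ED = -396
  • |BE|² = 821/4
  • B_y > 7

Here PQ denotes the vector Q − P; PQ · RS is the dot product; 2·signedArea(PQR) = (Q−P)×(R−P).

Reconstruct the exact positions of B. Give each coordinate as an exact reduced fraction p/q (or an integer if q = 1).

B = (-9/2, 8)

1. B_x = -9/2  [BA · ED = -396 ∩ BC · AE = 29/2]
2. B_y = 8  [BA · ED = -396 ∩ BC · AE = 29/2]
   → B = (-9/2, 8)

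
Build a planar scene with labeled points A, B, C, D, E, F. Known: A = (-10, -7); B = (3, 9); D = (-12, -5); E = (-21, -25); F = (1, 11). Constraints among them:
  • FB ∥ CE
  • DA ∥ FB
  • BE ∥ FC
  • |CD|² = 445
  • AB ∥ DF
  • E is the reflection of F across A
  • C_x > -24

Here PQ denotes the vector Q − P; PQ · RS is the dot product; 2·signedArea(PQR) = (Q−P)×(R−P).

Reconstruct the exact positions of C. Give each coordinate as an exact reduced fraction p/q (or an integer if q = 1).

1. C_x = -23  [FB ∥ CE ∩ BE ∥ FC]
2. C_y = -23  [FB ∥ CE ∩ BE ∥ FC]
   → C = (-23, -23)

C = (-23, -23)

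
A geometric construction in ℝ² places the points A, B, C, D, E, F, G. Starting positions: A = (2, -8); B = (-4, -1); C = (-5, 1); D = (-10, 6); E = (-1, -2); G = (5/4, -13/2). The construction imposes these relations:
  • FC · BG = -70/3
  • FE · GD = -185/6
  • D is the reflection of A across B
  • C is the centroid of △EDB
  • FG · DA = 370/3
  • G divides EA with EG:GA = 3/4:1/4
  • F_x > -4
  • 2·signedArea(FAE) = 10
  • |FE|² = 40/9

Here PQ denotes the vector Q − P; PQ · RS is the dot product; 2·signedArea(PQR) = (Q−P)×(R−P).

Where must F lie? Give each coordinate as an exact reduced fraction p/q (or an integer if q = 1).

F = (-3, -4/3)

1. F_x = -3  [FC · BG = -70/3 ∩ FE · GD = -185/6]
2. F_y = -4/3  [FC · BG = -70/3 ∩ FE · GD = -185/6]
   → F = (-3, -4/3)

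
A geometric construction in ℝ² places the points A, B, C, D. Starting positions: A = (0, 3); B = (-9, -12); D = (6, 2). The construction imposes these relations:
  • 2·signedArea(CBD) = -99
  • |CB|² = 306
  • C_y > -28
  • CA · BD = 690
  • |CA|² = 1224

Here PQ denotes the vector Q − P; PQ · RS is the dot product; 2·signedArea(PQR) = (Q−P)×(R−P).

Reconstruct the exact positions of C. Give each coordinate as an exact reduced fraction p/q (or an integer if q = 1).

C = (-18, -27)

1. C_x = -18  [2·signedArea(CBD) = -99 ∩ CA · BD = 690]
2. C_y = -27  [2·signedArea(CBD) = -99 ∩ CA · BD = 690]
   → C = (-18, -27)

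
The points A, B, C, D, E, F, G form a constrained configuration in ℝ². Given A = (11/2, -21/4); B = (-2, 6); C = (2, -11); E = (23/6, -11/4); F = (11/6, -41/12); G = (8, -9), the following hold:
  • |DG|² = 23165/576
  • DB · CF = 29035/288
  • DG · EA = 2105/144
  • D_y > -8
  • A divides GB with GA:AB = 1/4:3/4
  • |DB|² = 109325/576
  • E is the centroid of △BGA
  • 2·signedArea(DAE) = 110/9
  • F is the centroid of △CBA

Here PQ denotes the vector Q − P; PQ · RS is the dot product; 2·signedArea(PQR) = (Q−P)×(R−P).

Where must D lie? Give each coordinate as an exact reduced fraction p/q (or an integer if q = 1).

1. D_x = 23/12  [DB · CF = 29035/288 ∩ DG · EA = 2105/144]
2. D_y = -173/24  [DB · CF = 29035/288 ∩ DG · EA = 2105/144]
   → D = (23/12, -173/24)

D = (23/12, -173/24)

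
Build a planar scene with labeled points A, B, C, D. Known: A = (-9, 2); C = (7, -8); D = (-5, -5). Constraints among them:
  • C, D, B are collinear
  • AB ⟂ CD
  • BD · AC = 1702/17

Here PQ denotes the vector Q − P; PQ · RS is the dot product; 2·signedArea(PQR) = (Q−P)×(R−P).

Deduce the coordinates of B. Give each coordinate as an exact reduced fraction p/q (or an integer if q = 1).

B = (-177/17, -62/17)

1. B_x = -177/17  [C, D, B are collinear ∩ AB ⟂ CD]
2. B_y = -62/17  [C, D, B are collinear ∩ AB ⟂ CD]
   → B = (-177/17, -62/17)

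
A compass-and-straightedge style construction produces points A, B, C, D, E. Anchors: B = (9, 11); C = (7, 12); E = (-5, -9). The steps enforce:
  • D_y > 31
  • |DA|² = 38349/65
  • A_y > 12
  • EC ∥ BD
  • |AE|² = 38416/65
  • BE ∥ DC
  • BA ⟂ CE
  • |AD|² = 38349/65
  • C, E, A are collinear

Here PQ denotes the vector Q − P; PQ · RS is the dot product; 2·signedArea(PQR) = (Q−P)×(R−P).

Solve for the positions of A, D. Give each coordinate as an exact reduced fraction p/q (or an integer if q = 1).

1. A_x = 459/65  [C, E, A are collinear ∩ BA ⟂ CE]
2. A_y = 787/65  [C, E, A are collinear ∩ BA ⟂ CE]
   → A = (459/65, 787/65)
3. D_x = 21  [BE ∥ DC ∩ EC ∥ BD]
4. D_y = 32  [BE ∥ DC ∩ EC ∥ BD]
   → D = (21, 32)

A = (459/65, 787/65)
D = (21, 32)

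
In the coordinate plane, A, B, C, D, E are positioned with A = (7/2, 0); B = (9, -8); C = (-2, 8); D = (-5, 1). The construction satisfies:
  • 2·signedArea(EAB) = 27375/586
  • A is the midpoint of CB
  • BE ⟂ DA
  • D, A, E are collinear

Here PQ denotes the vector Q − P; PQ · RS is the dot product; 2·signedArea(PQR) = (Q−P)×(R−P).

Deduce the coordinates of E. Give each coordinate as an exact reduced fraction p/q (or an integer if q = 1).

E = (2887/293, -219/293)

1. E_x = 2887/293  [D, A, E are collinear ∩ BE ⟂ DA]
2. E_y = -219/293  [D, A, E are collinear ∩ BE ⟂ DA]
   → E = (2887/293, -219/293)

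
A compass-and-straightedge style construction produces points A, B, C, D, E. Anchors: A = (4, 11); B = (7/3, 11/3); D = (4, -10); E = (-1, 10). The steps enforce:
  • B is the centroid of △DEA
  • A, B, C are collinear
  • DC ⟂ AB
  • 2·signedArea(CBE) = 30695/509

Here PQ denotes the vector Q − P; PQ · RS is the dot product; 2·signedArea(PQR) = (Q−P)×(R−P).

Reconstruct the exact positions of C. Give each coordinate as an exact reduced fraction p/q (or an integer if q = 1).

C = (-274/509, -4565/509)

1. C_x = -274/509  [A, B, C are collinear ∩ DC ⟂ AB]
2. C_y = -4565/509  [A, B, C are collinear ∩ DC ⟂ AB]
   → C = (-274/509, -4565/509)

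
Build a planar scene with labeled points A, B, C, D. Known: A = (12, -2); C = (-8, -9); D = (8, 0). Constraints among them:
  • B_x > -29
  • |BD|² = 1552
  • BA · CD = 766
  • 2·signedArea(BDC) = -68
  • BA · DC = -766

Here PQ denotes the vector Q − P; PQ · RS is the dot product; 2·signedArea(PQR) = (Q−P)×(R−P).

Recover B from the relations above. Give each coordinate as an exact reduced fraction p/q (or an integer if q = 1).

B = (-28, -16)

1. B_x = -28  [BA · DC = -766 ∩ 2·signedArea(BDC) = -68]
2. B_y = -16  [BA · DC = -766 ∩ 2·signedArea(BDC) = -68]
   → B = (-28, -16)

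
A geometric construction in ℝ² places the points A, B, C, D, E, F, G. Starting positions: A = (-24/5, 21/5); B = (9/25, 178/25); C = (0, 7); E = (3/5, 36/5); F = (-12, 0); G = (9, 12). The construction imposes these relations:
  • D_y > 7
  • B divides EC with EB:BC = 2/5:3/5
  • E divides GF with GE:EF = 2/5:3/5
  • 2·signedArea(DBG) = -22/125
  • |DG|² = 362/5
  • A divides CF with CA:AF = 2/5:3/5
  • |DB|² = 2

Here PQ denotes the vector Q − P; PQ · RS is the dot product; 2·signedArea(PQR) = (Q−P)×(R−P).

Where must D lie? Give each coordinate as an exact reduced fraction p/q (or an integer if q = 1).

D = (8/5, 39/5)

1. D_x = 8/5  [line -122/25·x + 216/25·y + -7448/125 = 0 ∩ |DB|² = 2]
2. D_y = 39/5  [line -122/25·x + 216/25·y + -7448/125 = 0 ∩ |DB|² = 2]
   → D = (8/5, 39/5)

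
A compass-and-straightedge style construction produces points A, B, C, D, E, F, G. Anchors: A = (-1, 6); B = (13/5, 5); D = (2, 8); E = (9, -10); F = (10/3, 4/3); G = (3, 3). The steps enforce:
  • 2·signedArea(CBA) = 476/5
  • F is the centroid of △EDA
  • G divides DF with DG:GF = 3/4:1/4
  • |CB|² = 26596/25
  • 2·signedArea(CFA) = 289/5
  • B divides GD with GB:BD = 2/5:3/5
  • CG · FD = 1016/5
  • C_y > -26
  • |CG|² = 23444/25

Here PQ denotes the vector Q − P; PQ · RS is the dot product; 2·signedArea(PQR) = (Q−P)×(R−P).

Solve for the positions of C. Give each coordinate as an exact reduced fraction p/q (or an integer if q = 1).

1. C_x = 77/5  [2·signedArea(CBA) = 476/5 ∩ CG · FD = 1016/5]
2. C_y = -25  [2·signedArea(CBA) = 476/5 ∩ CG · FD = 1016/5]
   → C = (77/5, -25)

C = (77/5, -25)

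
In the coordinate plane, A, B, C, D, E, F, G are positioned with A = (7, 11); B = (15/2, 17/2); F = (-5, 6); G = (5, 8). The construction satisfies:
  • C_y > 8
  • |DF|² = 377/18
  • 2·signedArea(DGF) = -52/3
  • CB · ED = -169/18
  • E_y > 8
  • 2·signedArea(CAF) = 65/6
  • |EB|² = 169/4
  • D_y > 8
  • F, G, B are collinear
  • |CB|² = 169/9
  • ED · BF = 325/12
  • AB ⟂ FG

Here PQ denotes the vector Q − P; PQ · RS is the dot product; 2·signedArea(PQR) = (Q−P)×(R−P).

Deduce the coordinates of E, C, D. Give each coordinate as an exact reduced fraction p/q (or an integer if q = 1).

C = (19/6, 17/2)
D = (-7/6, 17/2)
E = (1, 17/2)

1. D_x = -7/6  [line 2·x + -10·y + 262/3 = 0 ∩ |DF|² = 377/18]
2. D_y = 17/2  [line 2·x + -10·y + 262/3 = 0 ∩ |DF|² = 377/18]
   → D = (-7/6, 17/2)
3. E_x = 1  [line 25/2·x + 5/2·y + -135/4 = 0 ∩ |EB|² = 169/4]
4. E_y = 17/2  [line 25/2·x + 5/2·y + -135/4 = 0 ∩ |EB|² = 169/4]
   → E = (1, 17/2)
5. C_x = 19/6  [CB · ED = -169/18 ∩ 2·signedArea(CAF) = 65/6]
6. C_y = 17/2  [CB · ED = -169/18 ∩ 2·signedArea(CAF) = 65/6]
   → C = (19/6, 17/2)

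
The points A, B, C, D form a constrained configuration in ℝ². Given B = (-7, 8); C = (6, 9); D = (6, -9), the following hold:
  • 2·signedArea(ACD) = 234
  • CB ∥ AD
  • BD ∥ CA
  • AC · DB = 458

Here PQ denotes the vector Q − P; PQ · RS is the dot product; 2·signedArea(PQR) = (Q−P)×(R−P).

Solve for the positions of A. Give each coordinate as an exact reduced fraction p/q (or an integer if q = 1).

1. A_x = 19  [CB ∥ AD ∩ BD ∥ CA]
2. A_y = -8  [CB ∥ AD ∩ BD ∥ CA]
   → A = (19, -8)

A = (19, -8)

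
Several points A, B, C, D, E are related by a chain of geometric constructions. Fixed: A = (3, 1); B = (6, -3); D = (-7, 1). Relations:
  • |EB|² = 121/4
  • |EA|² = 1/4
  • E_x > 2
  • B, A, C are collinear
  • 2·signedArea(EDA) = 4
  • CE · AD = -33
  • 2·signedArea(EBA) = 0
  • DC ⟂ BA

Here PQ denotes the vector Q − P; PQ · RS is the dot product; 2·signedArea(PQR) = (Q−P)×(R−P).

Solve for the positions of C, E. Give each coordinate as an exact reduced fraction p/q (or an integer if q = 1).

C = (-3/5, 29/5)
E = (27/10, 7/5)

1. C_x = -3/5  [B, A, C are collinear ∩ DC ⟂ BA]
2. C_y = 29/5  [B, A, C are collinear ∩ DC ⟂ BA]
   → C = (-3/5, 29/5)
3. E_x = 27/10  [2·signedArea(EBA) = 0 ∩ 2·signedArea(EDA) = 4]
4. E_y = 7/5  [2·signedArea(EBA) = 0 ∩ 2·signedArea(EDA) = 4]
   → E = (27/10, 7/5)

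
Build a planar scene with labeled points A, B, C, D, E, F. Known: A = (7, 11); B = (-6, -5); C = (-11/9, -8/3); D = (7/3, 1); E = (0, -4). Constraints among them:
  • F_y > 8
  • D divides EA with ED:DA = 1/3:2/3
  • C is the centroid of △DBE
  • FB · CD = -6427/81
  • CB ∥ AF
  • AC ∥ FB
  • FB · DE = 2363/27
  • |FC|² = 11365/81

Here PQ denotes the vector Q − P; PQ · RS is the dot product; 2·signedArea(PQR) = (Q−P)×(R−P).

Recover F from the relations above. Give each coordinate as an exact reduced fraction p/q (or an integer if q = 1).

1. F_x = 20/9  [AC ∥ FB ∩ CB ∥ AF]
2. F_y = 26/3  [AC ∥ FB ∩ CB ∥ AF]
   → F = (20/9, 26/3)

F = (20/9, 26/3)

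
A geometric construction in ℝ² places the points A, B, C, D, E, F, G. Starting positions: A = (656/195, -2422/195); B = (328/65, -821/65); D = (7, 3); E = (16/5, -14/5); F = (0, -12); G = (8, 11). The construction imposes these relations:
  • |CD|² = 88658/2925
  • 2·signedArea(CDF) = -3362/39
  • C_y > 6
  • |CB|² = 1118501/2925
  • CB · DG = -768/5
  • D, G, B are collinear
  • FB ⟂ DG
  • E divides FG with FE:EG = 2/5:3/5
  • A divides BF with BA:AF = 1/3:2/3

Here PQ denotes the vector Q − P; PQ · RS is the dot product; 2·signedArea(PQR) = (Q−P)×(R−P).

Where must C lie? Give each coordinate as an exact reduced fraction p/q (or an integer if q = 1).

C = (592/195, 266/39)

1. C_x = 592/195  [CB · DG = -768/5 ∩ 2·signedArea(CDF) = -3362/39]
2. C_y = 266/39  [CB · DG = -768/5 ∩ 2·signedArea(CDF) = -3362/39]
   → C = (592/195, 266/39)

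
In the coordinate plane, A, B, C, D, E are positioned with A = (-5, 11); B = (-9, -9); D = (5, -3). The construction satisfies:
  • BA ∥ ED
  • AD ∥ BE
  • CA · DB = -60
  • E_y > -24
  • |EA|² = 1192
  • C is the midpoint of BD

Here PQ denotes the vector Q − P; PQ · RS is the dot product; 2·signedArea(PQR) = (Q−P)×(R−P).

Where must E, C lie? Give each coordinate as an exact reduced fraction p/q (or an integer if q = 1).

C = (-2, -6)
E = (1, -23)

1. E_x = 1  [BA ∥ ED ∩ AD ∥ BE]
2. E_y = -23  [BA ∥ ED ∩ AD ∥ BE]
   → E = (1, -23)
3. C_x = -2  [C is the midpoint of BD]
4. C_y = -6  [C is the midpoint of BD]
   → C = (-2, -6)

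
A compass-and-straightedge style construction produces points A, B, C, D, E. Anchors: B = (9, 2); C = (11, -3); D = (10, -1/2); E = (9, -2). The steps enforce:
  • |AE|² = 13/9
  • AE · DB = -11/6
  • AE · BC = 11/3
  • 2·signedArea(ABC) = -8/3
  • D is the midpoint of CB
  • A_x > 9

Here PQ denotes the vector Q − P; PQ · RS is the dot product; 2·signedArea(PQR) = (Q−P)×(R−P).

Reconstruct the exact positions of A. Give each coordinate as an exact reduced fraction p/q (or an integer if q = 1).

A = (29/3, -1)

1. A_x = 29/3  [AE · BC = 11/3 ∩ 2·signedArea(ABC) = -8/3]
2. A_y = -1  [AE · BC = 11/3 ∩ 2·signedArea(ABC) = -8/3]
   → A = (29/3, -1)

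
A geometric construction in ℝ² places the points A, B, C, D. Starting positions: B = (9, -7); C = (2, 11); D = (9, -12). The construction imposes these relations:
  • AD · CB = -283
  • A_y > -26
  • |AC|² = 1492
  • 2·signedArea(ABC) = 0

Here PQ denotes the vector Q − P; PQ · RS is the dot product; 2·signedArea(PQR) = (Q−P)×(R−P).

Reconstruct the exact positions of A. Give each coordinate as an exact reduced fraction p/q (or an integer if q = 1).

1. A_x = 16  [2·signedArea(ABC) = 0 ∩ AD · CB = -283]
2. A_y = -25  [2·signedArea(ABC) = 0 ∩ AD · CB = -283]
   → A = (16, -25)

A = (16, -25)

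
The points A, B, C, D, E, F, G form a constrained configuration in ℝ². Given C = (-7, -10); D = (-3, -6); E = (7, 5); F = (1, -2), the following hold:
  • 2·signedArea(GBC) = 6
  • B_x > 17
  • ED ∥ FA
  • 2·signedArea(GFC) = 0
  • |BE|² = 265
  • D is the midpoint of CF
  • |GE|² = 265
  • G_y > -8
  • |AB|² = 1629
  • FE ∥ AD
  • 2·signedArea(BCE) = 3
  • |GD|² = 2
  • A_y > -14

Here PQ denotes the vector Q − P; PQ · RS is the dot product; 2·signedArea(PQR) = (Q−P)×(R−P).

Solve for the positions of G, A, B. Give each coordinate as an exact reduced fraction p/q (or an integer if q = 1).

A = (-9, -13)
B = (18, 17)
G = (-4, -7)

1. A_x = -9  [FE ∥ AD ∩ ED ∥ FA]
2. A_y = -13  [FE ∥ AD ∩ ED ∥ FA]
   → A = (-9, -13)
3. B_x = 18  [line -15·x + 14·y + 32 = 0 ∩ |BE|² = 265]
4. B_y = 17  [line -15·x + 14·y + 32 = 0 ∩ |BE|² = 265]
   → B = (18, 17)
5. G_x = -4  [2·signedArea(GFC) = 0 ∩ 2·signedArea(GBC) = 6]
6. G_y = -7  [2·signedArea(GFC) = 0 ∩ 2·signedArea(GBC) = 6]
   → G = (-4, -7)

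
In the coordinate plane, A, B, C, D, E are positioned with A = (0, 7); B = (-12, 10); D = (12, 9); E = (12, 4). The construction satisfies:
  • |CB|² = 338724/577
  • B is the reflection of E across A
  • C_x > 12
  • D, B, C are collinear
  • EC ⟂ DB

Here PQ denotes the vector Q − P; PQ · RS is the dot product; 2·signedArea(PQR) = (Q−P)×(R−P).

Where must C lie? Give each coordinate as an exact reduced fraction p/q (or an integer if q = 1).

1. C_x = 7044/577  [D, B, C are collinear ∩ EC ⟂ DB]
2. C_y = 5188/577  [D, B, C are collinear ∩ EC ⟂ DB]
   → C = (7044/577, 5188/577)

C = (7044/577, 5188/577)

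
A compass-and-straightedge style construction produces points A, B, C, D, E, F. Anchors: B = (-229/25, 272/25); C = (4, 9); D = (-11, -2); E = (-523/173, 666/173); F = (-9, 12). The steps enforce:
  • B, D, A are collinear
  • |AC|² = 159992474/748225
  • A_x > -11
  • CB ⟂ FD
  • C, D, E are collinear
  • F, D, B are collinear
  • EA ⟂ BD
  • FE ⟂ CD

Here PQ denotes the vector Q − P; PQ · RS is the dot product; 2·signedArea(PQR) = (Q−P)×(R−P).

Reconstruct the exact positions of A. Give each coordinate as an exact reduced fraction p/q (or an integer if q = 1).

A = (-43343/4325, 20974/4325)

1. A_x = -43343/4325  [B, D, A are collinear ∩ EA ⟂ BD]
2. A_y = 20974/4325  [B, D, A are collinear ∩ EA ⟂ BD]
   → A = (-43343/4325, 20974/4325)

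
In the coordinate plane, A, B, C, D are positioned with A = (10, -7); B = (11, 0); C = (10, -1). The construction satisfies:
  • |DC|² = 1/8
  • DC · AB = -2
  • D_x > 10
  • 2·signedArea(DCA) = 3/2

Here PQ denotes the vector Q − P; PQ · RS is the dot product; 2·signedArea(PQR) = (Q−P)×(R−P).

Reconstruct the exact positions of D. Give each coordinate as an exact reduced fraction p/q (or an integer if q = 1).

1. D_x = 41/4  [DC · AB = -2 ∩ 2·signedArea(DCA) = 3/2]
2. D_y = -3/4  [DC · AB = -2 ∩ 2·signedArea(DCA) = 3/2]
   → D = (41/4, -3/4)

D = (41/4, -3/4)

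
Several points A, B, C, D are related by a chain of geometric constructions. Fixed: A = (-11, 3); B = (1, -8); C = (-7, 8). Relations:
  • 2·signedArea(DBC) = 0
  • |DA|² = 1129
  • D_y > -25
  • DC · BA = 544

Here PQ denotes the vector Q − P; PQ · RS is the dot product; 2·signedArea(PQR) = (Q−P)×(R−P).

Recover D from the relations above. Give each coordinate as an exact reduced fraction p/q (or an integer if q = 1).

1. D_x = 9  [2·signedArea(DBC) = 0 ∩ DC · BA = 544]
2. D_y = -24  [2·signedArea(DBC) = 0 ∩ DC · BA = 544]
   → D = (9, -24)

D = (9, -24)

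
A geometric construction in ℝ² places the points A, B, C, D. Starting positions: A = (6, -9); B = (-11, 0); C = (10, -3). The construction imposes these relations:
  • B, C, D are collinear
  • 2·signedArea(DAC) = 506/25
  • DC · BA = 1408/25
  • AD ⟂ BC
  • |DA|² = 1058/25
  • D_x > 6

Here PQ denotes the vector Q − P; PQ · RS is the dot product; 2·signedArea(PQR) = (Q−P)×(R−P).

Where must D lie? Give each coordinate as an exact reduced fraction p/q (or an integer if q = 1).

1. D_x = 173/25  [B, C, D are collinear ∩ AD ⟂ BC]
2. D_y = -64/25  [B, C, D are collinear ∩ AD ⟂ BC]
   → D = (173/25, -64/25)

D = (173/25, -64/25)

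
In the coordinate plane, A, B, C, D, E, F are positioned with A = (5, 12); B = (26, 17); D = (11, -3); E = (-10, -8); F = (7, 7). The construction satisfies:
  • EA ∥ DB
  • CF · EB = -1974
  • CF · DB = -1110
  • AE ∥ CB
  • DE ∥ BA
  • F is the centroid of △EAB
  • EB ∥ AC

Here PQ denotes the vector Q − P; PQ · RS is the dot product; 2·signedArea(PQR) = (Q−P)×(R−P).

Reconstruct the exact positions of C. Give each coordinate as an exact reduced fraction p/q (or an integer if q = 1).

C = (41, 37)

1. C_x = 41  [AE ∥ CB ∩ EB ∥ AC]
2. C_y = 37  [AE ∥ CB ∩ EB ∥ AC]
   → C = (41, 37)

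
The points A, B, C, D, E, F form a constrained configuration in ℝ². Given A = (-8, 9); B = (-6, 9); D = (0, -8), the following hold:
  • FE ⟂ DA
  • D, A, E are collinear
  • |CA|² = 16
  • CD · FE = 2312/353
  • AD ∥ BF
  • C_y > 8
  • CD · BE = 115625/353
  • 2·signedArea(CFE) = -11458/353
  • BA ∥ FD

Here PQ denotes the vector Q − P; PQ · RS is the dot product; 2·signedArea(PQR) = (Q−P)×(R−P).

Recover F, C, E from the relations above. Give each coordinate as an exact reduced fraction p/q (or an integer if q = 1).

1. F_x = 2  [BA ∥ FD ∩ AD ∥ BF]
2. F_y = -8  [BA ∥ FD ∩ AD ∥ BF]
   → F = (2, -8)
3. E_x = 128/353  [D, A, E are collinear ∩ FE ⟂ DA]
4. E_y = -3096/353  [D, A, E are collinear ∩ FE ⟂ DA]
   → E = (128/353, -3096/353)
5. C_x = -4  [CD · BE = 115625/353 ∩ CD · FE = 2312/353]
6. C_y = 9  [CD · BE = 115625/353 ∩ CD · FE = 2312/353]
   → C = (-4, 9)

C = (-4, 9)
E = (128/353, -3096/353)
F = (2, -8)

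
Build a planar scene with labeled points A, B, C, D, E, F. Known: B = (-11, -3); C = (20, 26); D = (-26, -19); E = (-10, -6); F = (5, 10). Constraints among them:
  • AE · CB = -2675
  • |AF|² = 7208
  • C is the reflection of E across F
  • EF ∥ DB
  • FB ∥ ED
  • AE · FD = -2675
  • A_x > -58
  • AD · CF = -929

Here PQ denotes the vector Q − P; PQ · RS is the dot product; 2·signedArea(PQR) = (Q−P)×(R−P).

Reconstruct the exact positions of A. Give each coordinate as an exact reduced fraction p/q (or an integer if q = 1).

A = (-57, -48)

1. A_x = -57  [AE · CB = -2675 ∩ AD · CF = -929]
2. A_y = -48  [AE · CB = -2675 ∩ AD · CF = -929]
   → A = (-57, -48)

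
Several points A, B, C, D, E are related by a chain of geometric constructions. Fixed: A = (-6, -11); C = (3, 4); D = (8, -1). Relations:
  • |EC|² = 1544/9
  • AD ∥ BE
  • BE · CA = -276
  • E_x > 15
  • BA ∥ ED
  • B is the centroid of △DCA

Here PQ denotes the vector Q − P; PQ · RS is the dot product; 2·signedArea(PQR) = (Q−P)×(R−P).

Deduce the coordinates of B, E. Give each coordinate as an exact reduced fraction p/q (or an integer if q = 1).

B = (5/3, -8/3)
E = (47/3, 22/3)

1. B_x = 5/3  [B is the centroid of △DCA]
2. B_y = -8/3  [B is the centroid of △DCA]
   → B = (5/3, -8/3)
3. E_x = 47/3  [BA ∥ ED ∩ AD ∥ BE]
4. E_y = 22/3  [BA ∥ ED ∩ AD ∥ BE]
   → E = (47/3, 22/3)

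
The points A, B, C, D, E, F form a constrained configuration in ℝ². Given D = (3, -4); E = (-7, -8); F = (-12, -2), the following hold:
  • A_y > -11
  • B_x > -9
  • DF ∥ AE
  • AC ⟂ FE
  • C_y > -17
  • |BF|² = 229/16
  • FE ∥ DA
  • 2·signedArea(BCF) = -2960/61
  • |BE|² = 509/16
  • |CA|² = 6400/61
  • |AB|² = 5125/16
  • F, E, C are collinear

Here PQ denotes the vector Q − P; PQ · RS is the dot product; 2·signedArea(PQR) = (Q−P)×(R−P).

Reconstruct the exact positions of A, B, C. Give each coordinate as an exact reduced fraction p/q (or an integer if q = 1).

1. A_x = 8  [DF ∥ AE ∩ FE ∥ DA]
2. A_y = -10  [DF ∥ AE ∩ FE ∥ DA]
   → A = (8, -10)
3. C_x = 8/61  [F, E, C are collinear ∩ AC ⟂ FE]
4. C_y = -1010/61  [F, E, C are collinear ∩ AC ⟂ FE]
   → C = (8/61, -1010/61)
5. B_x = -33/4  [line -888/61·x + -740/61·y + -9176/61 = 0 ∩ |BF|² = 229/16]
6. B_y = -5/2  [line -888/61·x + -740/61·y + -9176/61 = 0 ∩ |BF|² = 229/16]
   → B = (-33/4, -5/2)

A = (8, -10)
B = (-33/4, -5/2)
C = (8/61, -1010/61)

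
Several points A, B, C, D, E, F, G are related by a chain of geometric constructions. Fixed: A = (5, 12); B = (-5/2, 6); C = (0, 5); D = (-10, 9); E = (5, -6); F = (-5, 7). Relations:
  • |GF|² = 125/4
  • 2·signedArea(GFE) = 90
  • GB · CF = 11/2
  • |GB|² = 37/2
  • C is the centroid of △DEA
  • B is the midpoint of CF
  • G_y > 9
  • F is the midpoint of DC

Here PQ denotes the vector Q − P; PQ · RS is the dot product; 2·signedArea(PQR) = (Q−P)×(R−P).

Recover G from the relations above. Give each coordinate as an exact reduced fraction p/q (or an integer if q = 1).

G = (0, 19/2)

1. G_x = 0  [2·signedArea(GFE) = 90 ∩ GB · CF = 11/2]
2. G_y = 19/2  [2·signedArea(GFE) = 90 ∩ GB · CF = 11/2]
   → G = (0, 19/2)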